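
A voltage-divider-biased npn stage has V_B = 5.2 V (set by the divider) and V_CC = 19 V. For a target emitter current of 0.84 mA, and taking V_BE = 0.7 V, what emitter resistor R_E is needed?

R_E ≈ 5.4 kΩ

V_E = V_B − V_BE = 5.2 − 0.7 = 4.5 V.
R_E = V_E / I_E = 4.5 / 0.84 = 5.36 kΩ.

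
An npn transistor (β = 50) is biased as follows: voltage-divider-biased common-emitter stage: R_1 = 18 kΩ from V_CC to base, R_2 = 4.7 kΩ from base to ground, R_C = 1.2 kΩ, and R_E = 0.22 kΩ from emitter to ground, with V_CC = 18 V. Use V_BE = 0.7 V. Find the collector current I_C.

Thevenize the base divider: V_Th = V_CC·R_2/(R_1+R_2) = 18×4.7/22.7 = 3.73 V, R_Th = R_1‖R_2 = 3.73 kΩ.
Base-emitter loop: V_Th = I_B·R_Th + V_BE + (β+1)I_B·R_E, so I_B = (3.73 − 0.7) / (3.73 + 51×0.22) = 0.203 mA.
I_C = β·I_B = 50×0.203 = 10.1 mA, and I_E = (β+1)I_B = 10.3 mA.
V_CE = V_CC − I_C·R_C − I_E·R_E = 18 − 10.1×1.2 − 10.3×0.22 = 3.58 V.
V_CE = 3.58 V > 0.2 V confirms active-region operation.

I_C ≈ 10 mA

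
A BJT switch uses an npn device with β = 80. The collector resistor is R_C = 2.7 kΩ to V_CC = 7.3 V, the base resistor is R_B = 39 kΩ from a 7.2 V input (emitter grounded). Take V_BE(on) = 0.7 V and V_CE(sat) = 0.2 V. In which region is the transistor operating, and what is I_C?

saturation; I_C ≈ 2.6 mA

Assume active: I_B = (7.2 − 0.7)/39 = 0.167 mA, giving I_C = β·I_B = 13.3 mA.
But then V_CE = 7.3 − 13.3×2.7 = -28.7 V < V_CE(sat) = 0.2 V — impossible in the active region.
So the transistor is saturated. With V_CE = 0.2 V, I_C = (V_CC − 0.2)/R_C = 7.1/2.7 = 2.63 mA.
Check: β·I_B = 13.3 mA > I_C = 2.63 mA, confirming saturation.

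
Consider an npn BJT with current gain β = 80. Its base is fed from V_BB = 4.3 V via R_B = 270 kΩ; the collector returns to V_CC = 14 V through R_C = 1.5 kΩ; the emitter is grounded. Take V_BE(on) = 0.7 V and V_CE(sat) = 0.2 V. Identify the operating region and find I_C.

Assume active. Base-emitter loop: I_B = (V_BB − V_BE)/R_B = (4.3 − 0.7)/270 = 0.0133 mA.
I_C = β·I_B = 80×0.0133 = 1.07 mA.
V_CE = V_CC − I_C·R_C = 14 − 1.07×1.5 = 12.4 V > V_CE(sat), so the active-region assumption holds.

active; I_C ≈ 1.1 mA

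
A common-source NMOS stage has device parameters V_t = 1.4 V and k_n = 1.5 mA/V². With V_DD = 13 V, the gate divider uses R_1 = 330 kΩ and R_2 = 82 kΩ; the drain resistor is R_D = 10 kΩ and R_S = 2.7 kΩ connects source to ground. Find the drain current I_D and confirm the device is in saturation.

V_G = V_DD·R_2/(R_1+R_2) = 13×82/412 = 2.59 V.
Assume saturation: I_D = (k_n/2)(V_GS − V_t)² with V_GS = V_G − I_D·R_S = 2.59 − 2.7·I_D.
Substituting gives 5.47·I_D² − 5.81·I_D + 1.06 = 0, with roots I_D = 0.233 or 0.829 mA.
The root I_D = 0.829 mA gives V_GS = 0.349 V ≤ V_t, so take I_D = 0.233 mA.
Then V_GS = 1.96 V and V_DS = V_DD − I_D(R_D+R_S) = 13 − 0.233×12.7 = 10 V.
Saturation requires V_DS ≥ V_GS − V_t = 0.558 V; 10 ≥ 0.558 ✓.

I_D ≈ 0.23 mA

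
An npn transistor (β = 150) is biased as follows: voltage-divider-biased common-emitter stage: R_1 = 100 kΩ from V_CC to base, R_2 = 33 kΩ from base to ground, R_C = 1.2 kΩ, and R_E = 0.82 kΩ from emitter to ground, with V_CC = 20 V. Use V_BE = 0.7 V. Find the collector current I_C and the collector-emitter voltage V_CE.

Thevenize the base divider: V_Th = V_CC·R_2/(R_1+R_2) = 20×33/133 = 4.96 V, R_Th = R_1‖R_2 = 24.8 kΩ.
Base-emitter loop: V_Th = I_B·R_Th + V_BE + (β+1)I_B·R_E, so I_B = (4.96 − 0.7) / (24.8 + 151×0.82) = 0.0287 mA.
I_C = β·I_B = 150×0.0287 = 4.3 mA, and I_E = (β+1)I_B = 4.33 mA.
V_CE = V_CC − I_C·R_C − I_E·R_E = 20 − 4.3×1.2 − 4.33×0.82 = 11.3 V.
V_CE = 11.3 V > 0.2 V confirms active-region operation.

I_C ≈ 4.3 mA, V_CE ≈ 11 V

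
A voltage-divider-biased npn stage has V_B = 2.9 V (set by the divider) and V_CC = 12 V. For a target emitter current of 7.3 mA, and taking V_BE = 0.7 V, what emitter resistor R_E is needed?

R_E ≈ 0.3 kΩ

V_E = V_B − V_BE = 2.9 − 0.7 = 2.2 V.
R_E = V_E / I_E = 2.2 / 7.3 = 0.301 kΩ.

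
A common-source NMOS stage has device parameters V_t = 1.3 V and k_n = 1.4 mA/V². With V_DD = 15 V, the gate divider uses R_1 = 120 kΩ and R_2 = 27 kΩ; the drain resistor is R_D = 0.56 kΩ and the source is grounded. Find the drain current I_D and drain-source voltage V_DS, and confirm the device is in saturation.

I_D ≈ 1.5 mA, V_DS ≈ 14 V

V_G = V_DD·R_2/(R_1+R_2) = 15×27/147 = 2.76 V. With the source grounded, V_GS = V_G = 2.76 V.
Assume saturation: I_D = (k_n/2)(V_GS − V_t)² = (1.4/2)×(2.76 − 1.3)² = 0.7×1.46² = 1.48 mA.
V_DS = V_DD − I_D·R_D = 15 − 1.48×0.56 = 14.2 V.
Saturation requires V_DS ≥ V_GS − V_t = 1.46 V; 14.2 ≥ 1.46 ✓.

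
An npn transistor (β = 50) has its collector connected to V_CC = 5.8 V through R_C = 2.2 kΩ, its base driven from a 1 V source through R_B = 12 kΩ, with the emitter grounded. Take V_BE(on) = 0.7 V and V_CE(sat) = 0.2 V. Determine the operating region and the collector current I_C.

active; I_C ≈ 1.3 mA

Assume active. Base-emitter loop: I_B = (V_BB − V_BE)/R_B = (1 − 0.7)/12 = 0.025 mA.
I_C = β·I_B = 50×0.025 = 1.25 mA.
V_CE = V_CC − I_C·R_C = 5.8 − 1.25×2.2 = 3.05 V > V_CE(sat), so the active-region assumption holds.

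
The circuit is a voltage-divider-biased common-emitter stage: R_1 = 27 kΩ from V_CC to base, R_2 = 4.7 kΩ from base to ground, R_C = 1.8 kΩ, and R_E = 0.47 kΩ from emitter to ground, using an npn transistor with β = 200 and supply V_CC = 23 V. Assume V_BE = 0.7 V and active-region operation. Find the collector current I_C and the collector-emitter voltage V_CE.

I_C ≈ 5.5 mA, V_CE ≈ 10 V

Thevenize the base divider: V_Th = V_CC·R_2/(R_1+R_2) = 23×4.7/31.7 = 3.41 V, R_Th = R_1‖R_2 = 4 kΩ.
Base-emitter loop: V_Th = I_B·R_Th + V_BE + (β+1)I_B·R_E, so I_B = (3.41 − 0.7) / (4 + 201×0.47) = 0.0275 mA.
I_C = β·I_B = 200×0.0275 = 5.5 mA, and I_E = (β+1)I_B = 5.53 mA.
V_CE = V_CC − I_C·R_C − I_E·R_E = 23 − 5.5×1.8 − 5.53×0.47 = 10.5 V.
V_CE = 10.5 V > 0.2 V confirms active-region operation.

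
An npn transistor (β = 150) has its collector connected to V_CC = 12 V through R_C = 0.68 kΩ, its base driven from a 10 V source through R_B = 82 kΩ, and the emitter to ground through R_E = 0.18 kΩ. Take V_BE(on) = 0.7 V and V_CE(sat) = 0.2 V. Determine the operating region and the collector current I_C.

Assume active. Base-emitter loop: I_B = (V_BB − V_BE)/(R_B + (β+1)R_E) = (10 − 0.7)/(82 + 151×0.18) = 0.0852 mA.
I_C = β·I_B = 150×0.0852 = 12.8 mA.
V_CE = V_CC − I_C·R_C − I_E·R_E = 12 − 12.8×0.68 − 12.9×0.18 = 0.996 V > V_CE(sat), so the active-region assumption holds.

active; I_C ≈ 13 mA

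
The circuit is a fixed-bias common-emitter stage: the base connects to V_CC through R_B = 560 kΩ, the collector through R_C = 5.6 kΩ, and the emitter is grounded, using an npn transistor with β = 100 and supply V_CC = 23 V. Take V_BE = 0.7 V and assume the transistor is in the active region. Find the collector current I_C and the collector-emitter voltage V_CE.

I_C ≈ 4 mA, V_CE ≈ 0.7 V

Base loop: V_CC = I_B·R_B + V_BE, so I_B = (23 − 0.7)/560 kΩ = 0.0398 mA.
In the active region I_C = β·I_B = 100 × 0.0398 = 3.98 mA.
Collector loop: V_CE = V_CC − I_C·R_C = 23 − 3.98×5.6 = 0.7 V.
Since V_CE = 0.7 V > V_CE(sat) ≈ 0.2 V, the transistor is in the active region as assumed.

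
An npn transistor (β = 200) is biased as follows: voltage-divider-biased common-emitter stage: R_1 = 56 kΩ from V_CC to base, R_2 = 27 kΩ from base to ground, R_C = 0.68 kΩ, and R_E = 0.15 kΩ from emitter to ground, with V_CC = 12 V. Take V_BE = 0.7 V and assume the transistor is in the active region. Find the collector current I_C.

Thevenize the base divider: V_Th = V_CC·R_2/(R_1+R_2) = 12×27/83 = 3.9 V, R_Th = R_1‖R_2 = 18.2 kΩ.
Base-emitter loop: V_Th = I_B·R_Th + V_BE + (β+1)I_B·R_E, so I_B = (3.9 − 0.7) / (18.2 + 201×0.15) = 0.0662 mA.
I_C = β·I_B = 200×0.0662 = 13.2 mA, and I_E = (β+1)I_B = 13.3 mA.
V_CE = V_CC − I_C·R_C − I_E·R_E = 12 − 13.2×0.68 − 13.3×0.15 = 0.995 V.
V_CE = 0.995 V > 0.2 V confirms active-region operation.

I_C ≈ 13 mA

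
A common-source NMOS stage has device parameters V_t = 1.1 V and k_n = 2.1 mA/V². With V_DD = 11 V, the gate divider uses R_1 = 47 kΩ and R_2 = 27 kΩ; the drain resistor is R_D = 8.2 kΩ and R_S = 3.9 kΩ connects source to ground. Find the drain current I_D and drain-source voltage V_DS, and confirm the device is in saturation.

I_D ≈ 0.56 mA, V_DS ≈ 4.2 V

V_G = V_DD·R_2/(R_1+R_2) = 11×27/74 = 4.01 V.
Assume saturation: I_D = (k_n/2)(V_GS − V_t)² with V_GS = V_G − I_D·R_S = 4.01 − 3.9·I_D.
Substituting gives 16·I_D² − 24.9·I_D + 8.91 = 0, with roots I_D = 0.56 or 0.997 mA.
The root I_D = 0.997 mA gives V_GS = 0.126 V ≤ V_t, so take I_D = 0.56 mA.
Then V_GS = 1.83 V and V_DS = V_DD − I_D(R_D+R_S) = 11 − 0.56×12.1 = 4.23 V.
Saturation requires V_DS ≥ V_GS − V_t = 0.73 V; 4.23 ≥ 0.73 ✓.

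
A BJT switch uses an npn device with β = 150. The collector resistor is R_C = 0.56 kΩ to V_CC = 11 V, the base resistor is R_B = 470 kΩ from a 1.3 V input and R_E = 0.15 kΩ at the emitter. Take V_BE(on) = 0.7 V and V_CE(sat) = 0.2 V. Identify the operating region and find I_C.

active; I_C ≈ 0.18 mA

Assume active. Base-emitter loop: I_B = (V_BB − V_BE)/(R_B + (β+1)R_E) = (1.3 − 0.7)/(470 + 151×0.15) = 0.00122 mA.
I_C = β·I_B = 150×0.00122 = 0.183 mA.
V_CE = V_CC − I_C·R_C − I_E·R_E = 11 − 0.183×0.56 − 0.184×0.15 = 10.9 V > V_CE(sat), so the active-region assumption holds.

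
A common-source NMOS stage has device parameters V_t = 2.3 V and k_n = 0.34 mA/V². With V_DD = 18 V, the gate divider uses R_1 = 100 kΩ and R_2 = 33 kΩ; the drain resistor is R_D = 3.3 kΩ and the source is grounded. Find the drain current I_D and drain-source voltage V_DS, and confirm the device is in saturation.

I_D ≈ 0.8 mA, V_DS ≈ 15 V

V_G = V_DD·R_2/(R_1+R_2) = 18×33/133 = 4.47 V. With the source grounded, V_GS = V_G = 4.47 V.
Assume saturation: I_D = (k_n/2)(V_GS − V_t)² = (0.34/2)×(4.47 − 2.3)² = 0.17×2.17² = 0.798 mA.
V_DS = V_DD − I_D·R_D = 18 − 0.798×3.3 = 15.4 V.
Saturation requires V_DS ≥ V_GS − V_t = 2.17 V; 15.4 ≥ 2.17 ✓.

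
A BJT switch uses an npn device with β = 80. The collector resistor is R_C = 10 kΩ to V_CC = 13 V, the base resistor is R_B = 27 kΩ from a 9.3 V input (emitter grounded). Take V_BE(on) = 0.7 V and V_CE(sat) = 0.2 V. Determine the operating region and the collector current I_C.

Assume active: I_B = (9.3 − 0.7)/27 = 0.319 mA, giving I_C = β·I_B = 25.5 mA.
But then V_CE = 13 − 25.5×10 = -242 V < V_CE(sat) = 0.2 V — impossible in the active region.
So the transistor is saturated. With V_CE = 0.2 V, I_C = (V_CC − 0.2)/R_C = 12.8/10 = 1.28 mA.
Check: β·I_B = 25.5 mA > I_C = 1.28 mA, confirming saturation.

saturation; I_C ≈ 1.3 mA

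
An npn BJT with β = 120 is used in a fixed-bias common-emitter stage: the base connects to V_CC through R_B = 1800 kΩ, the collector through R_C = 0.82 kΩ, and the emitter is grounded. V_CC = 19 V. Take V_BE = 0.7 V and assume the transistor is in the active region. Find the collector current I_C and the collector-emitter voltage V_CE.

I_C ≈ 1.2 mA, V_CE ≈ 18 V

Base loop: V_CC = I_B·R_B + V_BE, so I_B = (19 − 0.7)/1800 kΩ = 0.0102 mA.
In the active region I_C = β·I_B = 120 × 0.0102 = 1.22 mA.
Collector loop: V_CE = V_CC − I_C·R_C = 19 − 1.22×0.82 = 18 V.
Since V_CE = 18 V > V_CE(sat) ≈ 0.2 V, the transistor is in the active region as assumed.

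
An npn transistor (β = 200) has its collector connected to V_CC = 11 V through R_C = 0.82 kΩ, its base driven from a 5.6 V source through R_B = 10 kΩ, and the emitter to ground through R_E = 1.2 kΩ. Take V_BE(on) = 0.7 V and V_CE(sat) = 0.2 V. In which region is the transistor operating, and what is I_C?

Assume active. Base-emitter loop: I_B = (V_BB − V_BE)/(R_B + (β+1)R_E) = (5.6 − 0.7)/(10 + 201×1.2) = 0.0195 mA.
I_C = β·I_B = 200×0.0195 = 3.9 mA.
V_CE = V_CC − I_C·R_C − I_E·R_E = 11 − 3.9×0.82 − 3.92×1.2 = 3.1 V > V_CE(sat), so the active-region assumption holds.

active; I_C ≈ 3.9 mA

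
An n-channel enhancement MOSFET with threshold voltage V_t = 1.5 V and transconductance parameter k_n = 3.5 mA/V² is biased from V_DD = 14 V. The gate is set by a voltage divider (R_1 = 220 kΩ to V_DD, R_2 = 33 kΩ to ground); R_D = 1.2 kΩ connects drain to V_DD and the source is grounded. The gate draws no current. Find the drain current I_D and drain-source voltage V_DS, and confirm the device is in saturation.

I_D ≈ 0.19 mA, V_DS ≈ 14 V

V_G = V_DD·R_2/(R_1+R_2) = 14×33/253 = 1.83 V. With the source grounded, V_GS = V_G = 1.83 V.
Assume saturation: I_D = (k_n/2)(V_GS − V_t)² = (3.5/2)×(1.83 − 1.5)² = 1.75×0.326² = 0.186 mA.
V_DS = V_DD − I_D·R_D = 14 − 0.186×1.2 = 13.8 V.
Saturation requires V_DS ≥ V_GS − V_t = 0.326 V; 13.8 ≥ 0.326 ✓.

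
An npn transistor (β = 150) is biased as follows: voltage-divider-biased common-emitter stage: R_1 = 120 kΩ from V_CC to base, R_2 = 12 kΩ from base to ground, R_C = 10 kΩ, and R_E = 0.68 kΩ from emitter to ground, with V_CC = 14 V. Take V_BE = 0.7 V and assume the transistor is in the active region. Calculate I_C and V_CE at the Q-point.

I_C ≈ 0.76 mA, V_CE ≈ 5.9 V

Thevenize the base divider: V_Th = V_CC·R_2/(R_1+R_2) = 14×12/132 = 1.27 V, R_Th = R_1‖R_2 = 10.9 kΩ.
Base-emitter loop: V_Th = I_B·R_Th + V_BE + (β+1)I_B·R_E, so I_B = (1.27 − 0.7) / (10.9 + 151×0.68) = 0.00504 mA.
I_C = β·I_B = 150×0.00504 = 0.756 mA, and I_E = (β+1)I_B = 0.761 mA.
V_CE = V_CC − I_C·R_C − I_E·R_E = 14 − 0.756×10 − 0.761×0.68 = 5.92 V.
V_CE = 5.92 V > 0.2 V confirms active-region operation.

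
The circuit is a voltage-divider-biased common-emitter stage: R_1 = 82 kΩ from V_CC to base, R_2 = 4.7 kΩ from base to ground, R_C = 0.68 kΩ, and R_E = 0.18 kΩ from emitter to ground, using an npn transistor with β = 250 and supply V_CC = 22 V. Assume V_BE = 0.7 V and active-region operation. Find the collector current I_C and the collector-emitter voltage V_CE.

Thevenize the base divider: V_Th = V_CC·R_2/(R_1+R_2) = 22×4.7/86.7 = 1.19 V, R_Th = R_1‖R_2 = 4.45 kΩ.
Base-emitter loop: V_Th = I_B·R_Th + V_BE + (β+1)I_B·R_E, so I_B = (1.19 − 0.7) / (4.45 + 251×0.18) = 0.00993 mA.
I_C = β·I_B = 250×0.00993 = 2.48 mA, and I_E = (β+1)I_B = 2.49 mA.
V_CE = V_CC − I_C·R_C − I_E·R_E = 22 − 2.48×0.68 − 2.49×0.18 = 19.9 V.
V_CE = 19.9 V > 0.2 V confirms active-region operation.

I_C ≈ 2.5 mA, V_CE ≈ 20 V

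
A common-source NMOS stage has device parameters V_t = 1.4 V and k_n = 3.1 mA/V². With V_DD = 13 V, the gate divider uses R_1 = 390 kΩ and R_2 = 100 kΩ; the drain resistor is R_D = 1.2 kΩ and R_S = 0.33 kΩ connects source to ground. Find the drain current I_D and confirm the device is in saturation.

I_D ≈ 1.2 mA

V_G = V_DD·R_2/(R_1+R_2) = 13×100/490 = 2.65 V.
Assume saturation: I_D = (k_n/2)(V_GS − V_t)² with V_GS = V_G − I_D·R_S = 2.65 − 0.33·I_D.
Substituting gives 0.169·I_D² − 2.28·I_D + 2.43 = 0, with roots I_D = 1.17 or 12.4 mA.
The root I_D = 12.4 mA gives V_GS = -1.42 V ≤ V_t, so take I_D = 1.17 mA.
Then V_GS = 2.27 V and V_DS = V_DD − I_D(R_D+R_S) = 13 − 1.17×1.53 = 11.2 V.
Saturation requires V_DS ≥ V_GS − V_t = 0.868 V; 11.2 ≥ 0.868 ✓.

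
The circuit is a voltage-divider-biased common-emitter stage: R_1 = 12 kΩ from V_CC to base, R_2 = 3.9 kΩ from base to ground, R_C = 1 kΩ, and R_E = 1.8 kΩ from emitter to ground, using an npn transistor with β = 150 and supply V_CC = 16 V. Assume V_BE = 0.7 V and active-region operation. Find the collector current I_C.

Thevenize the base divider: V_Th = V_CC·R_2/(R_1+R_2) = 16×3.9/15.9 = 3.92 V, R_Th = R_1‖R_2 = 2.94 kΩ.
Base-emitter loop: V_Th = I_B·R_Th + V_BE + (β+1)I_B·R_E, so I_B = (3.92 − 0.7) / (2.94 + 151×1.8) = 0.0117 mA.
I_C = β·I_B = 150×0.0117 = 1.76 mA, and I_E = (β+1)I_B = 1.77 mA.
V_CE = V_CC − I_C·R_C − I_E·R_E = 16 − 1.76×1 − 1.77×1.8 = 11 V.
V_CE = 11 V > 0.2 V confirms active-region operation.

I_C ≈ 1.8 mA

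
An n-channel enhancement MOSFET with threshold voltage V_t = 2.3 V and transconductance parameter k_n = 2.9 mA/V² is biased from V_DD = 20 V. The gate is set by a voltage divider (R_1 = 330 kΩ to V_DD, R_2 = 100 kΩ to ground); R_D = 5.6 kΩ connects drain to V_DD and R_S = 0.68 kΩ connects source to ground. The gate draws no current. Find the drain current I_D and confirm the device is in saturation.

I_D ≈ 1.8 mA

V_G = V_DD·R_2/(R_1+R_2) = 20×100/430 = 4.65 V.
Assume saturation: I_D = (k_n/2)(V_GS − V_t)² with V_GS = V_G − I_D·R_S = 4.65 − 0.68·I_D.
Substituting gives 0.67·I_D² − 5.64·I_D + 8.02 = 0, with roots I_D = 1.81 or 6.59 mA.
The root I_D = 6.59 mA gives V_GS = 0.168 V ≤ V_t, so take I_D = 1.81 mA.
Then V_GS = 3.42 V and V_DS = V_DD − I_D(R_D+R_S) = 20 − 1.81×6.28 = 8.61 V.
Saturation requires V_DS ≥ V_GS − V_t = 1.12 V; 8.61 ≥ 1.12 ✓.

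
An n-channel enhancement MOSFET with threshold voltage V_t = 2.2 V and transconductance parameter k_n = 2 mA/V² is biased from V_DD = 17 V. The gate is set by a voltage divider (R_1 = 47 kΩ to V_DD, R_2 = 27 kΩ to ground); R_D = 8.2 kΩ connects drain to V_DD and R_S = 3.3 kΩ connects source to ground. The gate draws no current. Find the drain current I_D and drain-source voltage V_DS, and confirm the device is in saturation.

I_D ≈ 0.92 mA, V_DS ≈ 6.4 V

V_G = V_DD·R_2/(R_1+R_2) = 17×27/74 = 6.2 V.
Assume saturation: I_D = (k_n/2)(V_GS − V_t)² with V_GS = V_G − I_D·R_S = 6.2 − 3.3·I_D.
Substituting gives 10.9·I_D² − 27.4·I_D + 16 = 0, with roots I_D = 0.922 or 1.6 mA.
The root I_D = 1.6 mA gives V_GS = 0.937 V ≤ V_t, so take I_D = 0.922 mA.
Then V_GS = 3.16 V and V_DS = V_DD − I_D(R_D+R_S) = 17 − 0.922×11.5 = 6.4 V.
Saturation requires V_DS ≥ V_GS − V_t = 0.96 V; 6.4 ≥ 0.96 ✓.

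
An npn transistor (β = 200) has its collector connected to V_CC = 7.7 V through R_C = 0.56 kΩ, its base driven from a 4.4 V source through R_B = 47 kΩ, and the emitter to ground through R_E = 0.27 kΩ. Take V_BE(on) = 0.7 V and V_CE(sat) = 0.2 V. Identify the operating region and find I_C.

Assume active. Base-emitter loop: I_B = (V_BB − V_BE)/(R_B + (β+1)R_E) = (4.4 − 0.7)/(47 + 201×0.27) = 0.0365 mA.
I_C = β·I_B = 200×0.0365 = 7.31 mA.
V_CE = V_CC − I_C·R_C − I_E·R_E = 7.7 − 7.31×0.56 − 7.34×0.27 = 1.63 V > V_CE(sat), so the active-region assumption holds.

active; I_C ≈ 7.3 mA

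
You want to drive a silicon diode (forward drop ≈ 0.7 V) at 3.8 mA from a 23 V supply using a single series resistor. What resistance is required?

The resistor drops V_S − V_D = 23 − 0.7 = 22.3 V at 3.8 mA.
R = 22.3 V / 3.8 mA = 5.87 kΩ.

R ≈ 5.9 kΩ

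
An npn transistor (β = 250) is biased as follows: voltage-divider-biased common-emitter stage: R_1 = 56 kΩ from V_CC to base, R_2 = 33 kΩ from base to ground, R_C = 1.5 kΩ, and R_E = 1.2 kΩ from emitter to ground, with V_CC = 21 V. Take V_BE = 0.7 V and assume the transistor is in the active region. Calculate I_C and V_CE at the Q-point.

Thevenize the base divider: V_Th = V_CC·R_2/(R_1+R_2) = 21×33/89 = 7.79 V, R_Th = R_1‖R_2 = 20.8 kΩ.
Base-emitter loop: V_Th = I_B·R_Th + V_BE + (β+1)I_B·R_E, so I_B = (7.79 − 0.7) / (20.8 + 251×1.2) = 0.022 mA.
I_C = β·I_B = 250×0.022 = 5.5 mA, and I_E = (β+1)I_B = 5.52 mA.
V_CE = V_CC − I_C·R_C − I_E·R_E = 21 − 5.5×1.5 − 5.52×1.2 = 6.12 V.
V_CE = 6.12 V > 0.2 V confirms active-region operation.

I_C ≈ 5.5 mA, V_CE ≈ 6.1 V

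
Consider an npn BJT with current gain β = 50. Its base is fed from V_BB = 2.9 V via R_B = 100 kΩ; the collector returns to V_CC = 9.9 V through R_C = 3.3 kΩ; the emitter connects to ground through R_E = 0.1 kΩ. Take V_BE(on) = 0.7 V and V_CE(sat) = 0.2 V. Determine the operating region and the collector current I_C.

active; I_C ≈ 1 mA

Assume active. Base-emitter loop: I_B = (V_BB − V_BE)/(R_B + (β+1)R_E) = (2.9 − 0.7)/(100 + 51×0.1) = 0.0209 mA.
I_C = β·I_B = 50×0.0209 = 1.05 mA.
V_CE = V_CC − I_C·R_C − I_E·R_E = 9.9 − 1.05×3.3 − 1.07×0.1 = 6.34 V > V_CE(sat), so the active-region assumption holds.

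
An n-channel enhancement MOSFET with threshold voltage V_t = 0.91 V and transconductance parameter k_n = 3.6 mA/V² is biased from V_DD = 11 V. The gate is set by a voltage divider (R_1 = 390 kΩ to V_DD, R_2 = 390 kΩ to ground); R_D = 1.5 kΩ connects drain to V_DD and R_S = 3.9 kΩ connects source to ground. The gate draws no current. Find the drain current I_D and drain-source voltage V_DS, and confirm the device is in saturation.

I_D ≈ 0.99 mA, V_DS ≈ 5.7 V

V_G = V_DD·R_2/(R_1+R_2) = 11×390/780 = 5.5 V.
Assume saturation: I_D = (k_n/2)(V_GS − V_t)² with V_GS = V_G − I_D·R_S = 5.5 − 3.9·I_D.
Substituting gives 27.4·I_D² − 65.4·I_D + 37.9 = 0, with roots I_D = 0.987 or 1.4 mA.
The root I_D = 1.4 mA gives V_GS = 0.027 V ≤ V_t, so take I_D = 0.987 mA.
Then V_GS = 1.65 V and V_DS = V_DD − I_D(R_D+R_S) = 11 − 0.987×5.4 = 5.67 V.
Saturation requires V_DS ≥ V_GS − V_t = 0.741 V; 5.67 ≥ 0.741 ✓.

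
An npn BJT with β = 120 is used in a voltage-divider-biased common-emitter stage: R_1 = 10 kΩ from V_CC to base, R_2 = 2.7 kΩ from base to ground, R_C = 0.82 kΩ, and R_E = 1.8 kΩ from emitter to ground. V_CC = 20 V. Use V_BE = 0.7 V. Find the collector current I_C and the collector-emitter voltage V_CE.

Thevenize the base divider: V_Th = V_CC·R_2/(R_1+R_2) = 20×2.7/12.7 = 4.25 V, R_Th = R_1‖R_2 = 2.13 kΩ.
Base-emitter loop: V_Th = I_B·R_Th + V_BE + (β+1)I_B·R_E, so I_B = (4.25 − 0.7) / (2.13 + 121×1.8) = 0.0162 mA.
I_C = β·I_B = 120×0.0162 = 1.94 mA, and I_E = (β+1)I_B = 1.95 mA.
V_CE = V_CC − I_C·R_C − I_E·R_E = 20 − 1.94×0.82 − 1.95×1.8 = 14.9 V.
V_CE = 14.9 V > 0.2 V confirms active-region operation.

I_C ≈ 1.9 mA, V_CE ≈ 15 V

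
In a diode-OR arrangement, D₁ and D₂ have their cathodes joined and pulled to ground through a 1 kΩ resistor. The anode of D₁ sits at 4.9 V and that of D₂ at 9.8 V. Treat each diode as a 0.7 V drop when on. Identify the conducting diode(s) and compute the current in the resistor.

Assume both conduct. Then node N would need to be at both 4.9−0.7 = 4.2 V and 9.8−0.7 = 9.1 V, which is impossible.
Assume only D₂ conducts: V_N = 9.8 − 0.7 = 9.1 V, so I_R = 9.1/1 = 9.1 mA.
Check D₁: its anode-to-cathode voltage is 4.9 − 9.1 = -4.2 V < 0.7 V, so it is off. The assumption is consistent.

Only D₂ conducts; I_R ≈ 9.1 mA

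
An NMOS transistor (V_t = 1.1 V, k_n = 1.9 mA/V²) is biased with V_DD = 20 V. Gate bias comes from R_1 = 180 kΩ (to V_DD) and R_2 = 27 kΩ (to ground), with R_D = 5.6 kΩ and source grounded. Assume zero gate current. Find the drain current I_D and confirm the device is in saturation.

I_D ≈ 2.2 mA

V_G = V_DD·R_2/(R_1+R_2) = 20×27/207 = 2.61 V. With the source grounded, V_GS = V_G = 2.61 V.
Assume saturation: I_D = (k_n/2)(V_GS − V_t)² = (1.9/2)×(2.61 − 1.1)² = 0.95×1.51² = 2.16 mA.
V_DS = V_DD − I_D·R_D = 20 − 2.16×5.6 = 7.89 V.
Saturation requires V_DS ≥ V_GS − V_t = 1.51 V; 7.89 ≥ 1.51 ✓.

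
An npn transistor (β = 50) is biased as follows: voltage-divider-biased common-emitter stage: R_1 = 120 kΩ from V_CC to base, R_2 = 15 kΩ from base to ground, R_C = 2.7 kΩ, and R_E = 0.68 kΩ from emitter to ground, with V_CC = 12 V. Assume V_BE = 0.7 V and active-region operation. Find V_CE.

V_CE ≈ 9.8 V

Thevenize the base divider: V_Th = V_CC·R_2/(R_1+R_2) = 12×15/135 = 1.33 V, R_Th = R_1‖R_2 = 13.3 kΩ.
Base-emitter loop: V_Th = I_B·R_Th + V_BE + (β+1)I_B·R_E, so I_B = (1.33 − 0.7) / (13.3 + 51×0.68) = 0.0132 mA.
I_C = β·I_B = 50×0.0132 = 0.66 mA, and I_E = (β+1)I_B = 0.673 mA.
V_CE = V_CC − I_C·R_C − I_E·R_E = 12 − 0.66×2.7 − 0.673×0.68 = 9.76 V.
V_CE = 9.76 V > 0.2 V confirms active-region operation.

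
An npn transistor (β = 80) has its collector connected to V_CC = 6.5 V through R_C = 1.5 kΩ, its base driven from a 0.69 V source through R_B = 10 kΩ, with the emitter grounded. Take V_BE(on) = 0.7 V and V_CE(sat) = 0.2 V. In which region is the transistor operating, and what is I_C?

V_BB = 0.69 V ≤ V_BE(on) = 0.7 V, so the base-emitter junction is not forward biased.
The transistor is in cutoff: I_B = I_C = 0.

cutoff; I_C ≈ 0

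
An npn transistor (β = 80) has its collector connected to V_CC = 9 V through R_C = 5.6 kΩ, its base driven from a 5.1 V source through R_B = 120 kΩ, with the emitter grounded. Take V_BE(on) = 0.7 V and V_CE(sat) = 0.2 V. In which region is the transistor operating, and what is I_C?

Assume active: I_B = (5.1 − 0.7)/120 = 0.0367 mA, giving I_C = β·I_B = 2.93 mA.
But then V_CE = 9 − 2.93×5.6 = -7.43 V < V_CE(sat) = 0.2 V — impossible in the active region.
So the transistor is saturated. With V_CE = 0.2 V, I_C = (V_CC − 0.2)/R_C = 8.8/5.6 = 1.57 mA.
Check: β·I_B = 2.93 mA > I_C = 1.57 mA, confirming saturation.

saturation; I_C ≈ 1.6 mA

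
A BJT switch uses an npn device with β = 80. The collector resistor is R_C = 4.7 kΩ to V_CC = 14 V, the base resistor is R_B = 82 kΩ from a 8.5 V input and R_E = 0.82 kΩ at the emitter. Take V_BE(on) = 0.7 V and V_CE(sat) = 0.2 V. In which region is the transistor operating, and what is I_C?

saturation; I_C ≈ 2.5 mA

Assume active: I_B = (8.5 − 0.7)/(82 + 81×0.82) = 0.0526 mA, I_C = β·I_B = 4.2 mA.
Then V_CE = 14 − 4.2×4.7 − 4.26×0.82 = -9.25 V < 0.2 V — the active assumption fails.
Re-solve with V_CE = 0.2 V. KCL at the emitter: V_E/R_E = (V_BB−0.7−V_E)/R_B + (V_CC−0.2−V_E)/R_C, giving V_E = 2.1 V.
I_C = (V_CC − 0.2 − V_E)/R_C = (13.8 − 2.1)/4.7 = 2.49 mA.
Check: I_B = (7.8 − 2.1)/82 = 0.0695 mA, and β·I_B = 5.56 mA > I_C, confirming saturation.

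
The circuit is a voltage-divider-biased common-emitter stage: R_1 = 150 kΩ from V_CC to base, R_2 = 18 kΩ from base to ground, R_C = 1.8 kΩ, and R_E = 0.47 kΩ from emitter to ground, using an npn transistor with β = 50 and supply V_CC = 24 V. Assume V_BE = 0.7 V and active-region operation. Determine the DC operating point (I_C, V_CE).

Thevenize the base divider: V_Th = V_CC·R_2/(R_1+R_2) = 24×18/168 = 2.57 V, R_Th = R_1‖R_2 = 16.1 kΩ.
Base-emitter loop: V_Th = I_B·R_Th + V_BE + (β+1)I_B·R_E, so I_B = (2.57 − 0.7) / (16.1 + 51×0.47) = 0.0467 mA.
I_C = β·I_B = 50×0.0467 = 2.34 mA, and I_E = (β+1)I_B = 2.38 mA.
V_CE = V_CC − I_C·R_C − I_E·R_E = 24 − 2.34×1.8 − 2.38×0.47 = 18.7 V.
V_CE = 18.7 V > 0.2 V confirms active-region operation.

I_C ≈ 2.3 mA, V_CE ≈ 19 V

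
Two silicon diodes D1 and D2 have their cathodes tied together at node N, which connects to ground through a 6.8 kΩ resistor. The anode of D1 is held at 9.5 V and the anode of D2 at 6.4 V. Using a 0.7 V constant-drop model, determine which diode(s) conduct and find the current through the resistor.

Assume both conduct. Then node N would need to be at both 9.5−0.7 = 8.8 V and 6.4−0.7 = 5.7 V, which is impossible.
Assume only D1 conducts: V_N = 9.5 − 0.7 = 8.8 V, so I_R = 8.8/6.8 = 1.29 mA.
Check D2: its anode-to-cathode voltage is 6.4 − 8.8 = -2.4 V < 0.7 V, so it is off. The assumption is consistent.

Only D1 conducts; I_R ≈ 1.3 mA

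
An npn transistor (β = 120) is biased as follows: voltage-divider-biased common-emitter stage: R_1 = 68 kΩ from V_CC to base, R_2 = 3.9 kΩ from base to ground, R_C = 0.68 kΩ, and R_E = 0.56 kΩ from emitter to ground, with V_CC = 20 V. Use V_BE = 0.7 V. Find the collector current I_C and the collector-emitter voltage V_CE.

I_C ≈ 0.65 mA, V_CE ≈ 19 V

Thevenize the base divider: V_Th = V_CC·R_2/(R_1+R_2) = 20×3.9/71.9 = 1.08 V, R_Th = R_1‖R_2 = 3.69 kΩ.
Base-emitter loop: V_Th = I_B·R_Th + V_BE + (β+1)I_B·R_E, so I_B = (1.08 − 0.7) / (3.69 + 121×0.56) = 0.00539 mA.
I_C = β·I_B = 120×0.00539 = 0.646 mA, and I_E = (β+1)I_B = 0.652 mA.
V_CE = V_CC − I_C·R_C − I_E·R_E = 20 − 0.646×0.68 − 0.652×0.56 = 19.2 V.
V_CE = 19.2 V > 0.2 V confirms active-region operation.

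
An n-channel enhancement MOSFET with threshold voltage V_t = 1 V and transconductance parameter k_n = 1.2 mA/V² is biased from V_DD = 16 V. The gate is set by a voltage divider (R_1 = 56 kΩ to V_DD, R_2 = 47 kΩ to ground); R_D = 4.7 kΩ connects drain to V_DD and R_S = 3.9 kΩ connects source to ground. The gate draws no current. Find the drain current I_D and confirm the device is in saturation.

I_D ≈ 1.2 mA

V_G = V_DD·R_2/(R_1+R_2) = 16×47/103 = 7.3 V.
Assume saturation: I_D = (k_n/2)(V_GS − V_t)² with V_GS = V_G − I_D·R_S = 7.3 − 3.9·I_D.
Substituting gives 9.13·I_D² − 30.5·I_D + 23.8 = 0, with roots I_D = 1.25 or 2.09 mA.
The root I_D = 2.09 mA gives V_GS = -0.868 V ≤ V_t, so take I_D = 1.25 mA.
Then V_GS = 2.44 V and V_DS = V_DD − I_D(R_D+R_S) = 16 − 1.25×8.6 = 5.28 V.
Saturation requires V_DS ≥ V_GS − V_t = 1.44 V; 5.28 ≥ 1.44 ✓.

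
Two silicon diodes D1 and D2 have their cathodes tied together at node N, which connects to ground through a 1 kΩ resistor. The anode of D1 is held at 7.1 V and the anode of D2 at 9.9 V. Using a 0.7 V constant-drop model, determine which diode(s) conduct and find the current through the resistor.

Only D2 conducts; I_R ≈ 9.2 mA

Assume both conduct. Then node N would need to be at both 7.1−0.7 = 6.4 V and 9.9−0.7 = 9.2 V, which is impossible.
Assume only D2 conducts: V_N = 9.9 − 0.7 = 9.2 V, so I_R = 9.2/1 = 9.2 mA.
Check D1: its anode-to-cathode voltage is 7.1 − 9.2 = -2.1 V < 0.7 V, so it is off. The assumption is consistent.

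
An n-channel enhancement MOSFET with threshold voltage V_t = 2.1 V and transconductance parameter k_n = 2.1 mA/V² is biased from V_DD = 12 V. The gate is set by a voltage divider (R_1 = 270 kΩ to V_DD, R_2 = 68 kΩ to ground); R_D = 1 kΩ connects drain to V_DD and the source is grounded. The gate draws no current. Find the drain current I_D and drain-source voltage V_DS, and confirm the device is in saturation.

I_D ≈ 0.1 mA, V_DS ≈ 12 V

V_G = V_DD·R_2/(R_1+R_2) = 12×68/338 = 2.41 V. With the source grounded, V_GS = V_G = 2.41 V.
Assume saturation: I_D = (k_n/2)(V_GS − V_t)² = (2.1/2)×(2.41 − 2.1)² = 1.05×0.314² = 0.104 mA.
V_DS = V_DD − I_D·R_D = 12 − 0.104×1 = 11.9 V.
Saturation requires V_DS ≥ V_GS − V_t = 0.314 V; 11.9 ≥ 0.314 ✓.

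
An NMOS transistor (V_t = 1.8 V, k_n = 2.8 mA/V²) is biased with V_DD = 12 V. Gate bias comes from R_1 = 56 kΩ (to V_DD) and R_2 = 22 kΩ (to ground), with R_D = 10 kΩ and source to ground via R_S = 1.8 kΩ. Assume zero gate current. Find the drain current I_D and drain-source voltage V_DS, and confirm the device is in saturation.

I_D ≈ 0.54 mA, V_DS ≈ 5.7 V

V_G = V_DD·R_2/(R_1+R_2) = 12×22/78 = 3.38 V.
Assume saturation: I_D = (k_n/2)(V_GS − V_t)² with V_GS = V_G − I_D·R_S = 3.38 − 1.8·I_D.
Substituting gives 4.54·I_D² − 8.99·I_D + 3.52 = 0, with roots I_D = 0.536 or 1.44 mA.
The root I_D = 1.44 mA gives V_GS = 0.784 V ≤ V_t, so take I_D = 0.536 mA.
Then V_GS = 2.42 V and V_DS = V_DD − I_D(R_D+R_S) = 12 − 0.536×11.8 = 5.67 V.
Saturation requires V_DS ≥ V_GS − V_t = 0.619 V; 5.67 ≥ 0.619 ✓.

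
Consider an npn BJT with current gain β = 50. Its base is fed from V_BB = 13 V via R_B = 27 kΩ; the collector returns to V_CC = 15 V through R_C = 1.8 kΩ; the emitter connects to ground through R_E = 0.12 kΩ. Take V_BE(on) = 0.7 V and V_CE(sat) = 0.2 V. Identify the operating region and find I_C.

saturation; I_C ≈ 7.7 mA

Assume active: I_B = (13 − 0.7)/(27 + 51×0.12) = 0.371 mA, I_C = β·I_B = 18.6 mA.
Then V_CE = 15 − 18.6×1.8 − 18.9×0.12 = -20.7 V < 0.2 V — the active assumption fails.
Re-solve with V_CE = 0.2 V. KCL at the emitter: V_E/R_E = (V_BB−0.7−V_E)/R_B + (V_CC−0.2−V_E)/R_C, giving V_E = 0.972 V.
I_C = (V_CC − 0.2 − V_E)/R_C = (14.8 − 0.972)/1.8 = 7.68 mA.
Check: I_B = (12.3 − 0.972)/27 = 0.42 mA, and β·I_B = 21 mA > I_C, confirming saturation.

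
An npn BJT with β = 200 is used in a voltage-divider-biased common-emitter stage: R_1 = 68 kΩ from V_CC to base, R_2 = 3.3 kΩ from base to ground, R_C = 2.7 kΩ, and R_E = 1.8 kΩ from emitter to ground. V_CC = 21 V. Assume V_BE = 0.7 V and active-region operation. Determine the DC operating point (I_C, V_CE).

I_C ≈ 0.15 mA, V_CE ≈ 20 V

Thevenize the base divider: V_Th = V_CC·R_2/(R_1+R_2) = 21×3.3/71.3 = 0.972 V, R_Th = R_1‖R_2 = 3.15 kΩ.
Base-emitter loop: V_Th = I_B·R_Th + V_BE + (β+1)I_B·R_E, so I_B = (0.972 − 0.7) / (3.15 + 201×1.8) = 0.000745 mA.
I_C = β·I_B = 200×0.000745 = 0.149 mA, and I_E = (β+1)I_B = 0.15 mA.
V_CE = V_CC − I_C·R_C − I_E·R_E = 21 − 0.149×2.7 − 0.15×1.8 = 20.3 V.
V_CE = 20.3 V > 0.2 V confirms active-region operation.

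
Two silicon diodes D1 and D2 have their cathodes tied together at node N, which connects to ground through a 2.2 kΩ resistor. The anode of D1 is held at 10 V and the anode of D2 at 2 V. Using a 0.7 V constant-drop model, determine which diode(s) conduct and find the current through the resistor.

Only D1 conducts; I_R ≈ 4.2 mA

Assume both conduct. Then node N would need to be at both 10−0.7 = 9.3 V and 2−0.7 = 1.3 V, which is impossible.
Assume only D1 conducts: V_N = 10 − 0.7 = 9.3 V, so I_R = 9.3/2.2 = 4.23 mA.
Check D2: its anode-to-cathode voltage is 2 − 9.3 = -7.3 V < 0.7 V, so it is off. The assumption is consistent.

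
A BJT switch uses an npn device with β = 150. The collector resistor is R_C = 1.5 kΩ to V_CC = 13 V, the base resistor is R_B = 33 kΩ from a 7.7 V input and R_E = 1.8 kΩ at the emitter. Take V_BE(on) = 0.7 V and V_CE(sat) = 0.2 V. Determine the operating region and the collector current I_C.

active; I_C ≈ 3.4 mA

Assume active. Base-emitter loop: I_B = (V_BB − V_BE)/(R_B + (β+1)R_E) = (7.7 − 0.7)/(33 + 151×1.8) = 0.023 mA.
I_C = β·I_B = 150×0.023 = 3.44 mA.
V_CE = V_CC − I_C·R_C − I_E·R_E = 13 − 3.44×1.5 − 3.47×1.8 = 1.59 V > V_CE(sat), so the active-region assumption holds.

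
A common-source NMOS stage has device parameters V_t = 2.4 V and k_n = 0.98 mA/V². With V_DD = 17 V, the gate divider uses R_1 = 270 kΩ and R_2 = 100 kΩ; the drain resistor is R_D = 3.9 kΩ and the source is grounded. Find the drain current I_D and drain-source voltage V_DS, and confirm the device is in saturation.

I_D ≈ 2.4 mA, V_DS ≈ 7.8 V

V_G = V_DD·R_2/(R_1+R_2) = 17×100/370 = 4.59 V. With the source grounded, V_GS = V_G = 4.59 V.
Assume saturation: I_D = (k_n/2)(V_GS − V_t)² = (0.98/2)×(4.59 − 2.4)² = 0.49×2.19² = 2.36 mA.
V_DS = V_DD − I_D·R_D = 17 − 2.36×3.9 = 7.8 V.
Saturation requires V_DS ≥ V_GS − V_t = 2.19 V; 7.8 ≥ 2.19 ✓.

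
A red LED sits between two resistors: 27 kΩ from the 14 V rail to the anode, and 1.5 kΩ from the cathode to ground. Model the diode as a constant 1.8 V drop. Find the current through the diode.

I ≈ 0.43 mA

The two resistors are in series with the diode, so KVL gives 14 = I·27 + 1.8 + I·1.5.
I = (14 − 1.8) / (27 + 1.5) kΩ = 12.2 / 28.5 = 0.428 mA.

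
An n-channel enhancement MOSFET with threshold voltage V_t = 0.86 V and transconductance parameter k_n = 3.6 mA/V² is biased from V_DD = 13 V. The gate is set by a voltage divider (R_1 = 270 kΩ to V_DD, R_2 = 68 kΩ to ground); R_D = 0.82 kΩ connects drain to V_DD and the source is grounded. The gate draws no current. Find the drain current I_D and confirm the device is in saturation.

V_G = V_DD·R_2/(R_1+R_2) = 13×68/338 = 2.62 V. With the source grounded, V_GS = V_G = 2.62 V.
Assume saturation: I_D = (k_n/2)(V_GS − V_t)² = (3.6/2)×(2.62 − 0.86)² = 1.8×1.76² = 5.55 mA.
V_DS = V_DD − I_D·R_D = 13 − 5.55×0.82 = 8.45 V.
Saturation requires V_DS ≥ V_GS − V_t = 1.76 V; 8.45 ≥ 1.76 ✓.

I_D ≈ 5.5 mA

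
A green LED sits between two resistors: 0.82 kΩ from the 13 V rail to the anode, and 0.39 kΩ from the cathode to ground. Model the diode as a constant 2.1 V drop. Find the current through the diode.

The two resistors are in series with the diode, so KVL gives 13 = I·0.82 + 2.1 + I·0.39.
I = (13 − 2.1) / (0.82 + 0.39) kΩ = 10.9 / 1.21 = 9.01 mA.

I ≈ 9 mA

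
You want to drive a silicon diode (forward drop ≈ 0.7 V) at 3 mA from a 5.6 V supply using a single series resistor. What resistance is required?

The resistor drops V_S − V_D = 5.6 − 0.7 = 4.9 V at 3 mA.
R = 4.9 V / 3 mA = 1.63 kΩ.

R ≈ 1.6 kΩ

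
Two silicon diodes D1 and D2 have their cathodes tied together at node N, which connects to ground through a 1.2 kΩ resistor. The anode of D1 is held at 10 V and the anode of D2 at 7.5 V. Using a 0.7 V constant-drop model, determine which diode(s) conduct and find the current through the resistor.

Only D1 conducts; I_R ≈ 7.8 mA

Assume both conduct. Then node N would need to be at both 10−0.7 = 9.3 V and 7.5−0.7 = 6.8 V, which is impossible.
Assume only D1 conducts: V_N = 10 − 0.7 = 9.3 V, so I_R = 9.3/1.2 = 7.75 mA.
Check D2: its anode-to-cathode voltage is 7.5 − 9.3 = -1.8 V < 0.7 V, so it is off. The assumption is consistent.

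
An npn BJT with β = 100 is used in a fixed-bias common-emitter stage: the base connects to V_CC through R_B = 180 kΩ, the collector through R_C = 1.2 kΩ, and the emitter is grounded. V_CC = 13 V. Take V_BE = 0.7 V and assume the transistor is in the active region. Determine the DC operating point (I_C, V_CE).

Base loop: V_CC = I_B·R_B + V_BE, so I_B = (13 − 0.7)/180 kΩ = 0.0683 mA.
In the active region I_C = β·I_B = 100 × 0.0683 = 6.83 mA.
Collector loop: V_CE = V_CC − I_C·R_C = 13 − 6.83×1.2 = 4.8 V.
Since V_CE = 4.8 V > V_CE(sat) ≈ 0.2 V, the transistor is in the active region as assumed.

I_C ≈ 6.8 mA, V_CE ≈ 4.8 V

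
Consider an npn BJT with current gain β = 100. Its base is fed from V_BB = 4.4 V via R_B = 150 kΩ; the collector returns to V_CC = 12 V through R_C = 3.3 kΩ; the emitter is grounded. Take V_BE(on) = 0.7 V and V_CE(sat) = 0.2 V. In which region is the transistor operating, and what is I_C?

active; I_C ≈ 2.5 mA

Assume active. Base-emitter loop: I_B = (V_BB − V_BE)/R_B = (4.4 − 0.7)/150 = 0.0247 mA.
I_C = β·I_B = 100×0.0247 = 2.47 mA.
V_CE = V_CC − I_C·R_C = 12 − 2.47×3.3 = 3.86 V > V_CE(sat), so the active-region assumption holds.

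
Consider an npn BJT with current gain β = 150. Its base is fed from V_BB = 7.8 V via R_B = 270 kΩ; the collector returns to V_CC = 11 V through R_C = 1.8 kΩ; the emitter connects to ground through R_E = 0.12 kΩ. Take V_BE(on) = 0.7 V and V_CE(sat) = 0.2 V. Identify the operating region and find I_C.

Assume active. Base-emitter loop: I_B = (V_BB − V_BE)/(R_B + (β+1)R_E) = (7.8 − 0.7)/(270 + 151×0.12) = 0.0246 mA.
I_C = β·I_B = 150×0.0246 = 3.7 mA.
V_CE = V_CC − I_C·R_C − I_E·R_E = 11 − 3.7×1.8 − 3.72×0.12 = 3.9 V > V_CE(sat), so the active-region assumption holds.

active; I_C ≈ 3.7 mA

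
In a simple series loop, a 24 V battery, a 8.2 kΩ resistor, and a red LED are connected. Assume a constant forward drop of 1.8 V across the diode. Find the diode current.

KVL around the loop: 24 = V_D + I·R = 1.8 + I × 8.2 kΩ.
So I = (24 − 1.8) / 8.2 kΩ = 22.2 / 8.2 = 2.71 mA.

I ≈ 2.7 mA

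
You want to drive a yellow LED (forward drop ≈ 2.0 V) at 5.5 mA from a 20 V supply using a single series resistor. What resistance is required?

R ≈ 3.3 kΩ

The resistor drops V_S − V_D = 20 − 2.0 = 18 V at 5.5 mA.
R = 18 V / 5.5 mA = 3.27 kΩ.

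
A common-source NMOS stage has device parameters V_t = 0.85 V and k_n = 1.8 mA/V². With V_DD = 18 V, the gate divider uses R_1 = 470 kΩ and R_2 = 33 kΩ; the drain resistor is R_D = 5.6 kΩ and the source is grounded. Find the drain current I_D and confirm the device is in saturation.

I_D ≈ 0.099 mA

V_G = V_DD·R_2/(R_1+R_2) = 18×33/503 = 1.18 V. With the source grounded, V_GS = V_G = 1.18 V.
Assume saturation: I_D = (k_n/2)(V_GS − V_t)² = (1.8/2)×(1.18 − 0.85)² = 0.9×0.331² = 0.0986 mA.
V_DS = V_DD − I_D·R_D = 18 − 0.0986×5.6 = 17.4 V.
Saturation requires V_DS ≥ V_GS − V_t = 0.331 V; 17.4 ≥ 0.331 ✓.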